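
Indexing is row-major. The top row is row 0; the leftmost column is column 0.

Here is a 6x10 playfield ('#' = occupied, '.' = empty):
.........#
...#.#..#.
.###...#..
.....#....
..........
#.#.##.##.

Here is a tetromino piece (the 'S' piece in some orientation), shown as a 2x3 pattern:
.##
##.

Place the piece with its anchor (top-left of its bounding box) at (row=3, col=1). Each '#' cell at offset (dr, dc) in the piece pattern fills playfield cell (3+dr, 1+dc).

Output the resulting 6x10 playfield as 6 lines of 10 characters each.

Fill (3+0,1+1) = (3,2)
Fill (3+0,1+2) = (3,3)
Fill (3+1,1+0) = (4,1)
Fill (3+1,1+1) = (4,2)

Answer: .........#
...#.#..#.
.###...#..
..##.#....
.##.......
#.#.##.##.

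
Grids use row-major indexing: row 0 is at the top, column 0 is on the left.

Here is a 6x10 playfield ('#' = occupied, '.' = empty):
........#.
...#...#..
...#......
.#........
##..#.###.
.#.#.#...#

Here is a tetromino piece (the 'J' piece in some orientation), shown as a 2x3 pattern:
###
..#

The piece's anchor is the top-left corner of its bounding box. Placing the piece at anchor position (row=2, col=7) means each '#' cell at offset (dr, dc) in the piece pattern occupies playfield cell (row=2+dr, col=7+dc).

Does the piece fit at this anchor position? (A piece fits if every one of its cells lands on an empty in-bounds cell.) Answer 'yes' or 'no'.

Answer: yes

Derivation:
Check each piece cell at anchor (2, 7):
  offset (0,0) -> (2,7): empty -> OK
  offset (0,1) -> (2,8): empty -> OK
  offset (0,2) -> (2,9): empty -> OK
  offset (1,2) -> (3,9): empty -> OK
All cells valid: yes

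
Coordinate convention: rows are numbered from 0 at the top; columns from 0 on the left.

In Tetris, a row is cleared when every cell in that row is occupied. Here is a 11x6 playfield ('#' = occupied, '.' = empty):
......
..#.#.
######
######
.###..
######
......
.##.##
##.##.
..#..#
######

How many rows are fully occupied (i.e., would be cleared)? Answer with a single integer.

Check each row:
  row 0: 6 empty cells -> not full
  row 1: 4 empty cells -> not full
  row 2: 0 empty cells -> FULL (clear)
  row 3: 0 empty cells -> FULL (clear)
  row 4: 3 empty cells -> not full
  row 5: 0 empty cells -> FULL (clear)
  row 6: 6 empty cells -> not full
  row 7: 2 empty cells -> not full
  row 8: 2 empty cells -> not full
  row 9: 4 empty cells -> not full
  row 10: 0 empty cells -> FULL (clear)
Total rows cleared: 4

Answer: 4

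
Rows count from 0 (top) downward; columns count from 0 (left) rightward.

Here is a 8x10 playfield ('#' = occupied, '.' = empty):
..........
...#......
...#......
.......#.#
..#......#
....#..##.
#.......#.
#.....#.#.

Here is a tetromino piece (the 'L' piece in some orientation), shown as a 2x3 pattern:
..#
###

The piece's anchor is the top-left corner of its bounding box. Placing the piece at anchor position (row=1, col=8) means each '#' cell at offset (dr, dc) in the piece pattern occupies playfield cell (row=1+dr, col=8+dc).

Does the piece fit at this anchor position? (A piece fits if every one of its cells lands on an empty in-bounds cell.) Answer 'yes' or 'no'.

Check each piece cell at anchor (1, 8):
  offset (0,2) -> (1,10): out of bounds -> FAIL
  offset (1,0) -> (2,8): empty -> OK
  offset (1,1) -> (2,9): empty -> OK
  offset (1,2) -> (2,10): out of bounds -> FAIL
All cells valid: no

Answer: no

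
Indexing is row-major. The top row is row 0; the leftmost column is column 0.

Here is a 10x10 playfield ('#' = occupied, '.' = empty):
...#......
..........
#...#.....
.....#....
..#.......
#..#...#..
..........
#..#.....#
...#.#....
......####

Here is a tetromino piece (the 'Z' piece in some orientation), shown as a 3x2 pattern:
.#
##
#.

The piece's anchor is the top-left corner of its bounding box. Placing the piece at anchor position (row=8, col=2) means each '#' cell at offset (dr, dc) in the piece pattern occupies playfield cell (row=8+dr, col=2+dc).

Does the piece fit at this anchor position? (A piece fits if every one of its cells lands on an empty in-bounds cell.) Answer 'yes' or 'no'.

Check each piece cell at anchor (8, 2):
  offset (0,1) -> (8,3): occupied ('#') -> FAIL
  offset (1,0) -> (9,2): empty -> OK
  offset (1,1) -> (9,3): empty -> OK
  offset (2,0) -> (10,2): out of bounds -> FAIL
All cells valid: no

Answer: no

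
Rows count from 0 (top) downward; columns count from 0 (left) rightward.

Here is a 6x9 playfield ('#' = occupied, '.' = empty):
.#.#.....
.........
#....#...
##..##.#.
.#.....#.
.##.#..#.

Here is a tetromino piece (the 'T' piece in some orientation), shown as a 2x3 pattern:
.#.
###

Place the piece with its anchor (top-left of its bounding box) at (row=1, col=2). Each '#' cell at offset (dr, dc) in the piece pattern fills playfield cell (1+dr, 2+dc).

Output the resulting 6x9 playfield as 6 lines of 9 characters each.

Fill (1+0,2+1) = (1,3)
Fill (1+1,2+0) = (2,2)
Fill (1+1,2+1) = (2,3)
Fill (1+1,2+2) = (2,4)

Answer: .#.#.....
...#.....
#.####...
##..##.#.
.#.....#.
.##.#..#.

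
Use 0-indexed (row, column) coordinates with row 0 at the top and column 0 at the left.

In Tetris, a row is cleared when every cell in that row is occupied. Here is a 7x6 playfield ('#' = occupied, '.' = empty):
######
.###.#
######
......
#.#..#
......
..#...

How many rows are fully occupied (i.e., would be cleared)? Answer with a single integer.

Check each row:
  row 0: 0 empty cells -> FULL (clear)
  row 1: 2 empty cells -> not full
  row 2: 0 empty cells -> FULL (clear)
  row 3: 6 empty cells -> not full
  row 4: 3 empty cells -> not full
  row 5: 6 empty cells -> not full
  row 6: 5 empty cells -> not full
Total rows cleared: 2

Answer: 2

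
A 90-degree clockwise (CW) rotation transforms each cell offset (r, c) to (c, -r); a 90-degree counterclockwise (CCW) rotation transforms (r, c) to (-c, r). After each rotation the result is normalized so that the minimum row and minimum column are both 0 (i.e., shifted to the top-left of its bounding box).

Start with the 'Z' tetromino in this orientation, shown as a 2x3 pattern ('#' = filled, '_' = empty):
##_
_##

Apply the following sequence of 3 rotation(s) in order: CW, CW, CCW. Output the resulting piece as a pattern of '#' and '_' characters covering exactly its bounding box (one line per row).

Start:
##_
_##
After rotation 1 (CW):
_#
##
#_
After rotation 2 (CW):
##_
_##
After rotation 3 (CCW):
_#
##
#_

Answer: _#
##
#_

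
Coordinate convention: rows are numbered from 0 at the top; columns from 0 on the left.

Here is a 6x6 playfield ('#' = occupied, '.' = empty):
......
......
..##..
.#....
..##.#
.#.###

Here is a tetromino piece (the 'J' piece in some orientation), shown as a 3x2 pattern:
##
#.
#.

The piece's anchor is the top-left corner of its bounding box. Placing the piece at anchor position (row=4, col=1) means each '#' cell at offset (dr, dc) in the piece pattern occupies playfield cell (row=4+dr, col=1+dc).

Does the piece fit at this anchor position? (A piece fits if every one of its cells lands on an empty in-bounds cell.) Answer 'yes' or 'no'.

Answer: no

Derivation:
Check each piece cell at anchor (4, 1):
  offset (0,0) -> (4,1): empty -> OK
  offset (0,1) -> (4,2): occupied ('#') -> FAIL
  offset (1,0) -> (5,1): occupied ('#') -> FAIL
  offset (2,0) -> (6,1): out of bounds -> FAIL
All cells valid: no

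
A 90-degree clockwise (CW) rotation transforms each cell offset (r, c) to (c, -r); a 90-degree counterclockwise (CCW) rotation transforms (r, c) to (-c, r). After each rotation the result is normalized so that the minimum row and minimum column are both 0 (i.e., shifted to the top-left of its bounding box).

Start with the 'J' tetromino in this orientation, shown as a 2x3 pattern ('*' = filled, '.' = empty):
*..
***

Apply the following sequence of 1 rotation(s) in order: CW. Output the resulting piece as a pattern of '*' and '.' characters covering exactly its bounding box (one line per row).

Answer: **
*.
*.

Derivation:
Start:
*..
***
After rotation 1 (CW):
**
*.
*.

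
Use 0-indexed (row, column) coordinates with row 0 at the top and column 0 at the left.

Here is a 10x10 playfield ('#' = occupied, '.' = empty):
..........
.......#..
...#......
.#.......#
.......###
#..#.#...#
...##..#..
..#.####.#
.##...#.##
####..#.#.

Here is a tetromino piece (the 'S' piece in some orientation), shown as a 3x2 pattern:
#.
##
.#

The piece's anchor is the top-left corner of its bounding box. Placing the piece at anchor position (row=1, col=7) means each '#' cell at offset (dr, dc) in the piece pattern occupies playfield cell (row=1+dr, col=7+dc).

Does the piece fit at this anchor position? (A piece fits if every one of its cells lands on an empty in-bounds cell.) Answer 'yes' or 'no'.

Answer: no

Derivation:
Check each piece cell at anchor (1, 7):
  offset (0,0) -> (1,7): occupied ('#') -> FAIL
  offset (1,0) -> (2,7): empty -> OK
  offset (1,1) -> (2,8): empty -> OK
  offset (2,1) -> (3,8): empty -> OK
All cells valid: no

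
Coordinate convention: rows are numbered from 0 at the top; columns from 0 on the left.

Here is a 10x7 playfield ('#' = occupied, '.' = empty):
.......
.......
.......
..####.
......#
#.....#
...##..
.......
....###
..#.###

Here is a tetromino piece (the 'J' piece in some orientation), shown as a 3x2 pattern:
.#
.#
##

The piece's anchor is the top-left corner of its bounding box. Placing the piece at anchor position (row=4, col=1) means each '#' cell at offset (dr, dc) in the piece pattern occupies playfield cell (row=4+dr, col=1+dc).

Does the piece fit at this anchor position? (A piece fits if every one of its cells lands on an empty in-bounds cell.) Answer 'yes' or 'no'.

Check each piece cell at anchor (4, 1):
  offset (0,1) -> (4,2): empty -> OK
  offset (1,1) -> (5,2): empty -> OK
  offset (2,0) -> (6,1): empty -> OK
  offset (2,1) -> (6,2): empty -> OK
All cells valid: yes

Answer: yes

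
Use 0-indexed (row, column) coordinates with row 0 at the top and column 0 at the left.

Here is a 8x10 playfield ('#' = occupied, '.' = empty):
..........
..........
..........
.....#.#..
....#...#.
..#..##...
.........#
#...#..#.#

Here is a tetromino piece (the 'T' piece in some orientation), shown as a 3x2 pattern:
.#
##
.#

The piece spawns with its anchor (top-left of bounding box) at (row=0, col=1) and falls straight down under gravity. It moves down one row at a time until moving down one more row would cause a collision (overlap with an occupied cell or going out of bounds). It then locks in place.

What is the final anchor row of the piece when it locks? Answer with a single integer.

Spawn at (row=0, col=1). Try each row:
  row 0: fits
  row 1: fits
  row 2: fits
  row 3: blocked -> lock at row 2

Answer: 2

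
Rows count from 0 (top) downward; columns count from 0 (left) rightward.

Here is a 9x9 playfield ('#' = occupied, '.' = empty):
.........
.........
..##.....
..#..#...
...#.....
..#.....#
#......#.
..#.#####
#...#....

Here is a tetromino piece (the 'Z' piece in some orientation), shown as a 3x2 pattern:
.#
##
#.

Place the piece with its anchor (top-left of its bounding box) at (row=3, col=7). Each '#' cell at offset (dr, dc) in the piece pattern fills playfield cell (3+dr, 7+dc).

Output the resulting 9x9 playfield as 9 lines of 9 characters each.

Answer: .........
.........
..##.....
..#..#..#
...#...##
..#....##
#......#.
..#.#####
#...#....

Derivation:
Fill (3+0,7+1) = (3,8)
Fill (3+1,7+0) = (4,7)
Fill (3+1,7+1) = (4,8)
Fill (3+2,7+0) = (5,7)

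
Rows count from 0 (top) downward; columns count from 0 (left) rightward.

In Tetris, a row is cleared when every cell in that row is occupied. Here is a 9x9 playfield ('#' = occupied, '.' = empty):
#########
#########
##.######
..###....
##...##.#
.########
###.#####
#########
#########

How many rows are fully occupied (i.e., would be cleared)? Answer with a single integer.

Answer: 4

Derivation:
Check each row:
  row 0: 0 empty cells -> FULL (clear)
  row 1: 0 empty cells -> FULL (clear)
  row 2: 1 empty cell -> not full
  row 3: 6 empty cells -> not full
  row 4: 4 empty cells -> not full
  row 5: 1 empty cell -> not full
  row 6: 1 empty cell -> not full
  row 7: 0 empty cells -> FULL (clear)
  row 8: 0 empty cells -> FULL (clear)
Total rows cleared: 4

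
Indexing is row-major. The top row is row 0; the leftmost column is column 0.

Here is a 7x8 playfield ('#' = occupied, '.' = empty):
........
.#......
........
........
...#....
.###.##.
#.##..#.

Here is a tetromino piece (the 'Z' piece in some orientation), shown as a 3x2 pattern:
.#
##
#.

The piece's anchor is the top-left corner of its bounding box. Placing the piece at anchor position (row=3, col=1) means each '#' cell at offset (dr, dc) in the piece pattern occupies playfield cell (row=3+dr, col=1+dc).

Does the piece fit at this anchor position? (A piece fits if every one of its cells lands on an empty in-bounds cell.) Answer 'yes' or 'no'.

Check each piece cell at anchor (3, 1):
  offset (0,1) -> (3,2): empty -> OK
  offset (1,0) -> (4,1): empty -> OK
  offset (1,1) -> (4,2): empty -> OK
  offset (2,0) -> (5,1): occupied ('#') -> FAIL
All cells valid: no

Answer: no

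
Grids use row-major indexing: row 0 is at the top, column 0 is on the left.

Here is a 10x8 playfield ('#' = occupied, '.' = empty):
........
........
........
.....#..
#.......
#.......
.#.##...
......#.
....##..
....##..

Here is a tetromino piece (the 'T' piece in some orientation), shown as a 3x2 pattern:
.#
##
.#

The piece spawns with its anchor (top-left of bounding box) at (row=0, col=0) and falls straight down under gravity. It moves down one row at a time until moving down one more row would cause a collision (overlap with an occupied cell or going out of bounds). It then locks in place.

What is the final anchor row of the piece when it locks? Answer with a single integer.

Answer: 2

Derivation:
Spawn at (row=0, col=0). Try each row:
  row 0: fits
  row 1: fits
  row 2: fits
  row 3: blocked -> lock at row 2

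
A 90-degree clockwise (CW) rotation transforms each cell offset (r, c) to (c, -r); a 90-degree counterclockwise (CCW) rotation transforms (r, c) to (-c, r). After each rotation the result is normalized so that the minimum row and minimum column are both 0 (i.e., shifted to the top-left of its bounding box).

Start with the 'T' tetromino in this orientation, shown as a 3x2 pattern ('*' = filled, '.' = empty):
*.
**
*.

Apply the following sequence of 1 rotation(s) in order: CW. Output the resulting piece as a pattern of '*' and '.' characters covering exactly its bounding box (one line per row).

Answer: ***
.*.

Derivation:
Start:
*.
**
*.
After rotation 1 (CW):
***
.*.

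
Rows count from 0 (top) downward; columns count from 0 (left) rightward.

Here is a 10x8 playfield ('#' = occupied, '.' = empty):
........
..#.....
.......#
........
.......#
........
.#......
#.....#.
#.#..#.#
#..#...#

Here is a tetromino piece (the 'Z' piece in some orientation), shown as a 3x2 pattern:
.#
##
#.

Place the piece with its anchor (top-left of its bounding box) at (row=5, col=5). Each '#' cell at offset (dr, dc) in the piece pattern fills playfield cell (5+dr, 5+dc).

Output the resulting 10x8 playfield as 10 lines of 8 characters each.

Answer: ........
..#.....
.......#
........
.......#
......#.
.#...##.
#....##.
#.#..#.#
#..#...#

Derivation:
Fill (5+0,5+1) = (5,6)
Fill (5+1,5+0) = (6,5)
Fill (5+1,5+1) = (6,6)
Fill (5+2,5+0) = (7,5)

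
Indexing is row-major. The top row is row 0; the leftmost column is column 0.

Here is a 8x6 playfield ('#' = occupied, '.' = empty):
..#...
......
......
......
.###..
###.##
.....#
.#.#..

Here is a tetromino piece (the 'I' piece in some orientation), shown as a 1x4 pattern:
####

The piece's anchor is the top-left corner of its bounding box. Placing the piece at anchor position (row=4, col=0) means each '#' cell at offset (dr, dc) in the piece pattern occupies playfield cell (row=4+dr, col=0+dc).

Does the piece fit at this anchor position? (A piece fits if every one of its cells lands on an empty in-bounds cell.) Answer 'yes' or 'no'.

Answer: no

Derivation:
Check each piece cell at anchor (4, 0):
  offset (0,0) -> (4,0): empty -> OK
  offset (0,1) -> (4,1): occupied ('#') -> FAIL
  offset (0,2) -> (4,2): occupied ('#') -> FAIL
  offset (0,3) -> (4,3): occupied ('#') -> FAIL
All cells valid: no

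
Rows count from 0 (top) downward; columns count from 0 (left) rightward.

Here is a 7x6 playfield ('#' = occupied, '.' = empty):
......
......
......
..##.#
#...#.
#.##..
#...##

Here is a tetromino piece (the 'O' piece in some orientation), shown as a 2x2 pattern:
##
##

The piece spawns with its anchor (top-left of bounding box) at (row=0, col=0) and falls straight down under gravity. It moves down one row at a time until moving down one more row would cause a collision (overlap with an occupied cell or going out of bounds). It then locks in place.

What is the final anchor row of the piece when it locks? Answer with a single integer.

Spawn at (row=0, col=0). Try each row:
  row 0: fits
  row 1: fits
  row 2: fits
  row 3: blocked -> lock at row 2

Answer: 2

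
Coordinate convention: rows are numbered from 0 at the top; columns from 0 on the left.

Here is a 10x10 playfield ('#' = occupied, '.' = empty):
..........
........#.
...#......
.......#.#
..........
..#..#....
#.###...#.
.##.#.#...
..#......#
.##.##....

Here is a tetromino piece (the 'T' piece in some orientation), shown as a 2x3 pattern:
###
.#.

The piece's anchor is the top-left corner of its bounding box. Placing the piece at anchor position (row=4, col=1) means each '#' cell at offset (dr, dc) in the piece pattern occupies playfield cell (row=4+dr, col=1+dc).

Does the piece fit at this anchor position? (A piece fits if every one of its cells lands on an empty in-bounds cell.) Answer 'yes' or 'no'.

Check each piece cell at anchor (4, 1):
  offset (0,0) -> (4,1): empty -> OK
  offset (0,1) -> (4,2): empty -> OK
  offset (0,2) -> (4,3): empty -> OK
  offset (1,1) -> (5,2): occupied ('#') -> FAIL
All cells valid: no

Answer: no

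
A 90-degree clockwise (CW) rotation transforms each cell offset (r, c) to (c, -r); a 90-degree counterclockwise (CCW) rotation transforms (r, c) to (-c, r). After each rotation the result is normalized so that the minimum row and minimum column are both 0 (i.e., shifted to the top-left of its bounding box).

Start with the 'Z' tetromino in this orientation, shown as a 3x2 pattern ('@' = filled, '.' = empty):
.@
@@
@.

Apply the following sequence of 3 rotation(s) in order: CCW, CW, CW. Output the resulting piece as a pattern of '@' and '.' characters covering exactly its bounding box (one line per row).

Start:
.@
@@
@.
After rotation 1 (CCW):
@@.
.@@
After rotation 2 (CW):
.@
@@
@.
After rotation 3 (CW):
@@.
.@@

Answer: @@.
.@@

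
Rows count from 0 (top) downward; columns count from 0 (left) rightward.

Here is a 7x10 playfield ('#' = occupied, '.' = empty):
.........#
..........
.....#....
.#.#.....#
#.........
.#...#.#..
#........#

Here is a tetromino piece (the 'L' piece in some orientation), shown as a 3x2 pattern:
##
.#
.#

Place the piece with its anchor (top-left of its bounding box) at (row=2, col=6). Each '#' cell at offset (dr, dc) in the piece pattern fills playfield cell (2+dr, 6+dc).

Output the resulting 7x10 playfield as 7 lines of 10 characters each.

Answer: .........#
..........
.....###..
.#.#...#.#
#......#..
.#...#.#..
#........#

Derivation:
Fill (2+0,6+0) = (2,6)
Fill (2+0,6+1) = (2,7)
Fill (2+1,6+1) = (3,7)
Fill (2+2,6+1) = (4,7)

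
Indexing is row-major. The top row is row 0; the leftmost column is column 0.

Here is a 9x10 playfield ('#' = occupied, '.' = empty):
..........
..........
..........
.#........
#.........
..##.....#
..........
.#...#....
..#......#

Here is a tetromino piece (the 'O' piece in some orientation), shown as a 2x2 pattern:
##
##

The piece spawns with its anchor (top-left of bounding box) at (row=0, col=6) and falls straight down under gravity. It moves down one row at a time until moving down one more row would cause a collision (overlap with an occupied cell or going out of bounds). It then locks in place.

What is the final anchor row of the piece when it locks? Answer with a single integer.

Answer: 7

Derivation:
Spawn at (row=0, col=6). Try each row:
  row 0: fits
  row 1: fits
  row 2: fits
  row 3: fits
  row 4: fits
  row 5: fits
  row 6: fits
  row 7: fits
  row 8: blocked -> lock at row 7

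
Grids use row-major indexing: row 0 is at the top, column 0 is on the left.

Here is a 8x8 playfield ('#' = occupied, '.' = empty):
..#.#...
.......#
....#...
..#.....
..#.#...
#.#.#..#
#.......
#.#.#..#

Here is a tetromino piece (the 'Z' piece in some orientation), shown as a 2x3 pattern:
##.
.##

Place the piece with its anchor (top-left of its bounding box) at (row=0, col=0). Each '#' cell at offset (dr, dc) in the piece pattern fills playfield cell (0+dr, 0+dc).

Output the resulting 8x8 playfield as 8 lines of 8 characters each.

Answer: ###.#...
.##....#
....#...
..#.....
..#.#...
#.#.#..#
#.......
#.#.#..#

Derivation:
Fill (0+0,0+0) = (0,0)
Fill (0+0,0+1) = (0,1)
Fill (0+1,0+1) = (1,1)
Fill (0+1,0+2) = (1,2)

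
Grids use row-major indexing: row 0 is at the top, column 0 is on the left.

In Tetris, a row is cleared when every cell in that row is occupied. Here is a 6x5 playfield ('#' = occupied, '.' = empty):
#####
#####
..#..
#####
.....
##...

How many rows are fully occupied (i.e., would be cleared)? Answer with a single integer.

Check each row:
  row 0: 0 empty cells -> FULL (clear)
  row 1: 0 empty cells -> FULL (clear)
  row 2: 4 empty cells -> not full
  row 3: 0 empty cells -> FULL (clear)
  row 4: 5 empty cells -> not full
  row 5: 3 empty cells -> not full
Total rows cleared: 3

Answer: 3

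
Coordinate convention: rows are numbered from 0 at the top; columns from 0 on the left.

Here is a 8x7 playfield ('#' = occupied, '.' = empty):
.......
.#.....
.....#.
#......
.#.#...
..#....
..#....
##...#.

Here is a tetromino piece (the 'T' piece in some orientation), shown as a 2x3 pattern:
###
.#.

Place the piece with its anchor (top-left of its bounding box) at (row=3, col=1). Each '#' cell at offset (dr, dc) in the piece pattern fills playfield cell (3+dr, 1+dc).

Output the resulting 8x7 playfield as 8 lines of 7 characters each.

Answer: .......
.#.....
.....#.
####...
.###...
..#....
..#....
##...#.

Derivation:
Fill (3+0,1+0) = (3,1)
Fill (3+0,1+1) = (3,2)
Fill (3+0,1+2) = (3,3)
Fill (3+1,1+1) = (4,2)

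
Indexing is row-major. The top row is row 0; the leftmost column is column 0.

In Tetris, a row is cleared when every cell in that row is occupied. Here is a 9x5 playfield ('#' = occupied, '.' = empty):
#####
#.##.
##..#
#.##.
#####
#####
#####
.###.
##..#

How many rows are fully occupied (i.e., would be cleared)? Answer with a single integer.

Answer: 4

Derivation:
Check each row:
  row 0: 0 empty cells -> FULL (clear)
  row 1: 2 empty cells -> not full
  row 2: 2 empty cells -> not full
  row 3: 2 empty cells -> not full
  row 4: 0 empty cells -> FULL (clear)
  row 5: 0 empty cells -> FULL (clear)
  row 6: 0 empty cells -> FULL (clear)
  row 7: 2 empty cells -> not full
  row 8: 2 empty cells -> not full
Total rows cleared: 4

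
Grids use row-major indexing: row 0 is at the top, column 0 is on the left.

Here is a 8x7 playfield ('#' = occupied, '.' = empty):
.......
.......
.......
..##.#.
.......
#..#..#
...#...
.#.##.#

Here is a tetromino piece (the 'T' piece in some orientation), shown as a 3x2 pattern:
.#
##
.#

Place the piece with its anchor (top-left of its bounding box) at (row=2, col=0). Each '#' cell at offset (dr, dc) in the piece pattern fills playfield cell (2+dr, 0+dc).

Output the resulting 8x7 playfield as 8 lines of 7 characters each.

Answer: .......
.......
.#.....
####.#.
.#.....
#..#..#
...#...
.#.##.#

Derivation:
Fill (2+0,0+1) = (2,1)
Fill (2+1,0+0) = (3,0)
Fill (2+1,0+1) = (3,1)
Fill (2+2,0+1) = (4,1)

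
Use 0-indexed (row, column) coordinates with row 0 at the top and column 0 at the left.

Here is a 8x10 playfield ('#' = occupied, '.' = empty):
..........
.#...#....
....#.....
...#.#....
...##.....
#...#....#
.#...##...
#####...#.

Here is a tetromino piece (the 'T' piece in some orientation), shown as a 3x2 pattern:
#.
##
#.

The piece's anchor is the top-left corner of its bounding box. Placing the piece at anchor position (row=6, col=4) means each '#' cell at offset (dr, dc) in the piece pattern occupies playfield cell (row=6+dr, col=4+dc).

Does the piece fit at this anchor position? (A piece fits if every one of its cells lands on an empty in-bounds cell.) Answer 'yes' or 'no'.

Check each piece cell at anchor (6, 4):
  offset (0,0) -> (6,4): empty -> OK
  offset (1,0) -> (7,4): occupied ('#') -> FAIL
  offset (1,1) -> (7,5): empty -> OK
  offset (2,0) -> (8,4): out of bounds -> FAIL
All cells valid: no

Answer: no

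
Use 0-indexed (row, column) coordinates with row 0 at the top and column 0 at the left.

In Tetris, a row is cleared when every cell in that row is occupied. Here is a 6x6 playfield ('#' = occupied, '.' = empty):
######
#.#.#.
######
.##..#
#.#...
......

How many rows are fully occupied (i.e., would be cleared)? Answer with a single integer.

Check each row:
  row 0: 0 empty cells -> FULL (clear)
  row 1: 3 empty cells -> not full
  row 2: 0 empty cells -> FULL (clear)
  row 3: 3 empty cells -> not full
  row 4: 4 empty cells -> not full
  row 5: 6 empty cells -> not full
Total rows cleared: 2

Answer: 2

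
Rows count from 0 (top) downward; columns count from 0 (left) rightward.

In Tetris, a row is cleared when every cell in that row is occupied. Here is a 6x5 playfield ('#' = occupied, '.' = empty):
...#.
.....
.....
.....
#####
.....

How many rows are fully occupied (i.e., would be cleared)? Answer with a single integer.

Check each row:
  row 0: 4 empty cells -> not full
  row 1: 5 empty cells -> not full
  row 2: 5 empty cells -> not full
  row 3: 5 empty cells -> not full
  row 4: 0 empty cells -> FULL (clear)
  row 5: 5 empty cells -> not full
Total rows cleared: 1

Answer: 1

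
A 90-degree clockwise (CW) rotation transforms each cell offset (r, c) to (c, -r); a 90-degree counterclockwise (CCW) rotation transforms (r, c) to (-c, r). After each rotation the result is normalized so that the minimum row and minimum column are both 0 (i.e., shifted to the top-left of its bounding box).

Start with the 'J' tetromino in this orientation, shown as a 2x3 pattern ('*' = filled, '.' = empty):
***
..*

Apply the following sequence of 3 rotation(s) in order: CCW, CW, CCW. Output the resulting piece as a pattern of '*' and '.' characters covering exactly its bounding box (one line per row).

Answer: **
*.
*.

Derivation:
Start:
***
..*
After rotation 1 (CCW):
**
*.
*.
After rotation 2 (CW):
***
..*
After rotation 3 (CCW):
**
*.
*.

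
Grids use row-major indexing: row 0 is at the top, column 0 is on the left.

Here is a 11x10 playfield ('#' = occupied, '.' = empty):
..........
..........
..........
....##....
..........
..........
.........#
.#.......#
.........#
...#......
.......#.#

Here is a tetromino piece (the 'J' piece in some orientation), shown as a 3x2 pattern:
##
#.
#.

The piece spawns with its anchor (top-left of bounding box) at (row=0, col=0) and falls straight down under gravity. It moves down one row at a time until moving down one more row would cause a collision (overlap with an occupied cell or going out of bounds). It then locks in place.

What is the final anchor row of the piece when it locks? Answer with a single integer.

Spawn at (row=0, col=0). Try each row:
  row 0: fits
  row 1: fits
  row 2: fits
  row 3: fits
  row 4: fits
  row 5: fits
  row 6: fits
  row 7: blocked -> lock at row 6

Answer: 6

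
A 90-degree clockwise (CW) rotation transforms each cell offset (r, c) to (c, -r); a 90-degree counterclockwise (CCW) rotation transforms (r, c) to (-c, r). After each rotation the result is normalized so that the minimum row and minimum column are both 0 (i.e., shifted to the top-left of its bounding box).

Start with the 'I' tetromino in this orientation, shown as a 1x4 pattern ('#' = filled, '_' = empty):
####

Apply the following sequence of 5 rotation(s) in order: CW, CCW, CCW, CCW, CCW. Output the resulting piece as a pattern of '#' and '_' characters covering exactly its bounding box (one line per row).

Answer: #
#
#
#

Derivation:
Start:
####
After rotation 1 (CW):
#
#
#
#
After rotation 2 (CCW):
####
After rotation 3 (CCW):
#
#
#
#
After rotation 4 (CCW):
####
After rotation 5 (CCW):
#
#
#
#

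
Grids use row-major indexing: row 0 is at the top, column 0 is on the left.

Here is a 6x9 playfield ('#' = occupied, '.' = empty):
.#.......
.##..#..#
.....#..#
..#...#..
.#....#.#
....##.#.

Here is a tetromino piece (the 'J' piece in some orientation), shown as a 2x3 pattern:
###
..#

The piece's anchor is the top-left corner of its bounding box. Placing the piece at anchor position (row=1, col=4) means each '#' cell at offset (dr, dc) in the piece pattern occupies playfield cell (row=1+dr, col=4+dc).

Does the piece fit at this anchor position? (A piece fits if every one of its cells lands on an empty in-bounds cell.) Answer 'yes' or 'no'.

Check each piece cell at anchor (1, 4):
  offset (0,0) -> (1,4): empty -> OK
  offset (0,1) -> (1,5): occupied ('#') -> FAIL
  offset (0,2) -> (1,6): empty -> OK
  offset (1,2) -> (2,6): empty -> OK
All cells valid: no

Answer: no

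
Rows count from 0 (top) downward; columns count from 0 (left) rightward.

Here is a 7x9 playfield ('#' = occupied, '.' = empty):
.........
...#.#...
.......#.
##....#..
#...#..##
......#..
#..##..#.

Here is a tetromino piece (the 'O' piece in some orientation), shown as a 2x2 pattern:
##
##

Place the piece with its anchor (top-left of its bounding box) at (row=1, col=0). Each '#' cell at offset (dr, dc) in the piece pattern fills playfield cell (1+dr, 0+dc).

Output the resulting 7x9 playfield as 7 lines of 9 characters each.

Answer: .........
##.#.#...
##.....#.
##....#..
#...#..##
......#..
#..##..#.

Derivation:
Fill (1+0,0+0) = (1,0)
Fill (1+0,0+1) = (1,1)
Fill (1+1,0+0) = (2,0)
Fill (1+1,0+1) = (2,1)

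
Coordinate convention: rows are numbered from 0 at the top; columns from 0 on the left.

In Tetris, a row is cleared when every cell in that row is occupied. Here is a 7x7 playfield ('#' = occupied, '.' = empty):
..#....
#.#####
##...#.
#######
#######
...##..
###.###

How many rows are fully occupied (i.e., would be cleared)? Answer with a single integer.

Answer: 2

Derivation:
Check each row:
  row 0: 6 empty cells -> not full
  row 1: 1 empty cell -> not full
  row 2: 4 empty cells -> not full
  row 3: 0 empty cells -> FULL (clear)
  row 4: 0 empty cells -> FULL (clear)
  row 5: 5 empty cells -> not full
  row 6: 1 empty cell -> not full
Total rows cleared: 2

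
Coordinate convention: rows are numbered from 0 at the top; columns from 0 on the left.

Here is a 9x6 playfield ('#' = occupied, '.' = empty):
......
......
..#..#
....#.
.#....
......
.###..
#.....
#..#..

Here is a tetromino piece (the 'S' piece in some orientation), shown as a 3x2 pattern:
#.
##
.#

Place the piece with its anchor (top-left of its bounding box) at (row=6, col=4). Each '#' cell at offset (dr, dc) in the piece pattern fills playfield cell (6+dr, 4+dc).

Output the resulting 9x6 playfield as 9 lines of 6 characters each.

Answer: ......
......
..#..#
....#.
.#....
......
.####.
#...##
#..#.#

Derivation:
Fill (6+0,4+0) = (6,4)
Fill (6+1,4+0) = (7,4)
Fill (6+1,4+1) = (7,5)
Fill (6+2,4+1) = (8,5)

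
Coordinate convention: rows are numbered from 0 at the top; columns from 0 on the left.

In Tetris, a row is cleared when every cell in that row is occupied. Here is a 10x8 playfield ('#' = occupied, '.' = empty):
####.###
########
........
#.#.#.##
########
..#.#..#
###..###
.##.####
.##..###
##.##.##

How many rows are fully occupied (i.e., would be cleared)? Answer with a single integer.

Check each row:
  row 0: 1 empty cell -> not full
  row 1: 0 empty cells -> FULL (clear)
  row 2: 8 empty cells -> not full
  row 3: 3 empty cells -> not full
  row 4: 0 empty cells -> FULL (clear)
  row 5: 5 empty cells -> not full
  row 6: 2 empty cells -> not full
  row 7: 2 empty cells -> not full
  row 8: 3 empty cells -> not full
  row 9: 2 empty cells -> not full
Total rows cleared: 2

Answer: 2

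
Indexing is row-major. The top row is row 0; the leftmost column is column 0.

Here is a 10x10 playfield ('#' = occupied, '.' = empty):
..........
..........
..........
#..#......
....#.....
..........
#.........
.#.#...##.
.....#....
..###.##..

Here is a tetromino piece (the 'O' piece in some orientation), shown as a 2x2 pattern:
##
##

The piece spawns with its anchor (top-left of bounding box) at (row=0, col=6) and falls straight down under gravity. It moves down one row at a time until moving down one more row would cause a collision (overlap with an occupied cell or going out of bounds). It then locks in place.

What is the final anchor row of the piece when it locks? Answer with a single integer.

Answer: 5

Derivation:
Spawn at (row=0, col=6). Try each row:
  row 0: fits
  row 1: fits
  row 2: fits
  row 3: fits
  row 4: fits
  row 5: fits
  row 6: blocked -> lock at row 5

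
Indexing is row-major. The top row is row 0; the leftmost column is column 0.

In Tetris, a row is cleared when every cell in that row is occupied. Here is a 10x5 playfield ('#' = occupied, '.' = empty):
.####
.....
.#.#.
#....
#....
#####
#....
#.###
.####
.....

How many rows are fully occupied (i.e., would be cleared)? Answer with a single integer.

Answer: 1

Derivation:
Check each row:
  row 0: 1 empty cell -> not full
  row 1: 5 empty cells -> not full
  row 2: 3 empty cells -> not full
  row 3: 4 empty cells -> not full
  row 4: 4 empty cells -> not full
  row 5: 0 empty cells -> FULL (clear)
  row 6: 4 empty cells -> not full
  row 7: 1 empty cell -> not full
  row 8: 1 empty cell -> not full
  row 9: 5 empty cells -> not full
Total rows cleared: 1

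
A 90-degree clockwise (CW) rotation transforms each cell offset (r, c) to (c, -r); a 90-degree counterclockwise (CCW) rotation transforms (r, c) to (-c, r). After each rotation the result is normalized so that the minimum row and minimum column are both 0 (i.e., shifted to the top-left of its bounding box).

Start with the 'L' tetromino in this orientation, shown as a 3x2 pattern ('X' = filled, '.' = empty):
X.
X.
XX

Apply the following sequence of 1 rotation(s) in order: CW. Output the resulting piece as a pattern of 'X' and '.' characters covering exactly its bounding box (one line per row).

Start:
X.
X.
XX
After rotation 1 (CW):
XXX
X..

Answer: XXX
X..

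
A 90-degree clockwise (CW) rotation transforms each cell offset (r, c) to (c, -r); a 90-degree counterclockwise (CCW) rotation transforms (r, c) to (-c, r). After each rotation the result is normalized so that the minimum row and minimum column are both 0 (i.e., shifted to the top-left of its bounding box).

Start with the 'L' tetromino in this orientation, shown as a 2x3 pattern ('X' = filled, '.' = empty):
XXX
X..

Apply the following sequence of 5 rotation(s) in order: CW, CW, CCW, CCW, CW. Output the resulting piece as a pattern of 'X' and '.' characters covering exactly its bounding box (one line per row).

Answer: XX
.X
.X

Derivation:
Start:
XXX
X..
After rotation 1 (CW):
XX
.X
.X
After rotation 2 (CW):
..X
XXX
After rotation 3 (CCW):
XX
.X
.X
After rotation 4 (CCW):
XXX
X..
After rotation 5 (CW):
XX
.X
.X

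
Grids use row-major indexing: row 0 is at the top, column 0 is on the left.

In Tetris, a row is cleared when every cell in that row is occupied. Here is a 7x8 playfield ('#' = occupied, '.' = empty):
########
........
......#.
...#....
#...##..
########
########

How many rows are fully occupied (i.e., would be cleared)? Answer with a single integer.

Check each row:
  row 0: 0 empty cells -> FULL (clear)
  row 1: 8 empty cells -> not full
  row 2: 7 empty cells -> not full
  row 3: 7 empty cells -> not full
  row 4: 5 empty cells -> not full
  row 5: 0 empty cells -> FULL (clear)
  row 6: 0 empty cells -> FULL (clear)
Total rows cleared: 3

Answer: 3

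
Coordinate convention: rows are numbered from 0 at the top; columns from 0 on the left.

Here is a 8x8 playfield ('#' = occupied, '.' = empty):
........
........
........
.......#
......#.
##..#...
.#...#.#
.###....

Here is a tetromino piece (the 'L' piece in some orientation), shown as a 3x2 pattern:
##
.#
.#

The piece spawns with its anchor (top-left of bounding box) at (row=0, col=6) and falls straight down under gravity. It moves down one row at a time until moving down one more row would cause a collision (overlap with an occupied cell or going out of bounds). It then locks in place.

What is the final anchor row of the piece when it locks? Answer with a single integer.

Answer: 0

Derivation:
Spawn at (row=0, col=6). Try each row:
  row 0: fits
  row 1: blocked -> lock at row 0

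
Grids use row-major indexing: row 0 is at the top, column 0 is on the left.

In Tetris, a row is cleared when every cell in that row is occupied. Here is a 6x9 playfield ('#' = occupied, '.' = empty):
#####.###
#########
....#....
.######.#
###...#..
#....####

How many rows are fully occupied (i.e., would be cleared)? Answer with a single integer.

Answer: 1

Derivation:
Check each row:
  row 0: 1 empty cell -> not full
  row 1: 0 empty cells -> FULL (clear)
  row 2: 8 empty cells -> not full
  row 3: 2 empty cells -> not full
  row 4: 5 empty cells -> not full
  row 5: 4 empty cells -> not full
Total rows cleared: 1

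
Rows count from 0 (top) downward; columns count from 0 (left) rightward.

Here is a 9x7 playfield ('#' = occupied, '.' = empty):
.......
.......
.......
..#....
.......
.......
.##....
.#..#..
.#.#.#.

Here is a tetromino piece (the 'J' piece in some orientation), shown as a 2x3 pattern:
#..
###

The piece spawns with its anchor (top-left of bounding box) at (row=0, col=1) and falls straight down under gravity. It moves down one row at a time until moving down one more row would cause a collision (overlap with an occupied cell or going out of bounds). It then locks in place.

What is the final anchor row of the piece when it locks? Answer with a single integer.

Spawn at (row=0, col=1). Try each row:
  row 0: fits
  row 1: fits
  row 2: blocked -> lock at row 1

Answer: 1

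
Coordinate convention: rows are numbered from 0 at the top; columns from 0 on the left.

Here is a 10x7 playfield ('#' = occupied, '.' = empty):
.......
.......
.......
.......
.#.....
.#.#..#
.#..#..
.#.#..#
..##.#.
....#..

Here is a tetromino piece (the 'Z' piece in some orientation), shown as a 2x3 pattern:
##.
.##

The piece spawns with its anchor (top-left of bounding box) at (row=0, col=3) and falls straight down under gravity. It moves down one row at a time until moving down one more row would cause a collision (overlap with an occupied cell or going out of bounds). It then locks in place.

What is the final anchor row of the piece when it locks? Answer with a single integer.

Spawn at (row=0, col=3). Try each row:
  row 0: fits
  row 1: fits
  row 2: fits
  row 3: fits
  row 4: fits
  row 5: blocked -> lock at row 4

Answer: 4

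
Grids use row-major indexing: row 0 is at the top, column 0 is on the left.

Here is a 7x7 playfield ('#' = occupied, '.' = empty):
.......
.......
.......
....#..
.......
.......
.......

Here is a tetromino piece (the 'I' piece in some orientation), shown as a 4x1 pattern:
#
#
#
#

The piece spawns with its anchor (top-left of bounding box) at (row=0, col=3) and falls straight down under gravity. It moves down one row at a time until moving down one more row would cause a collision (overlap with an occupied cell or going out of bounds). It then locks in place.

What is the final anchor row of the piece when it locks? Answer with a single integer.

Spawn at (row=0, col=3). Try each row:
  row 0: fits
  row 1: fits
  row 2: fits
  row 3: fits
  row 4: blocked -> lock at row 3

Answer: 3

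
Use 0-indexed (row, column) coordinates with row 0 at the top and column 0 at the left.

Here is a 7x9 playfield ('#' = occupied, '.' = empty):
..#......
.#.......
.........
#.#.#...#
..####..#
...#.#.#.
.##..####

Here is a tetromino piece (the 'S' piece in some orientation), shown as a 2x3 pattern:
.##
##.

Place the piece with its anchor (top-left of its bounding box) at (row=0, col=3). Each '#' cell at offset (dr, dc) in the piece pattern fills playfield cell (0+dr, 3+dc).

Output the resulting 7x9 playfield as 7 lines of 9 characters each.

Fill (0+0,3+1) = (0,4)
Fill (0+0,3+2) = (0,5)
Fill (0+1,3+0) = (1,3)
Fill (0+1,3+1) = (1,4)

Answer: ..#.##...
.#.##....
.........
#.#.#...#
..####..#
...#.#.#.
.##..####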